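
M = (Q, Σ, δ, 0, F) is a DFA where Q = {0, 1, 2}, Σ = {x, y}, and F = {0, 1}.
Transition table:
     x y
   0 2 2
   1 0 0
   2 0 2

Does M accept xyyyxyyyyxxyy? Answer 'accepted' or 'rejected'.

0 --x--> 2
2 --y--> 2
2 --y--> 2
2 --y--> 2
2 --x--> 0
0 --y--> 2
2 --y--> 2
2 --y--> 2
2 --y--> 2
2 --x--> 0
0 --x--> 2
2 --y--> 2
2 --y--> 2
End in state 2, which is not an accepting state.

rejected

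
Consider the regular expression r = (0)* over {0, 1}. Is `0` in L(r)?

yes

Split into 1 piece 0; each matches 0.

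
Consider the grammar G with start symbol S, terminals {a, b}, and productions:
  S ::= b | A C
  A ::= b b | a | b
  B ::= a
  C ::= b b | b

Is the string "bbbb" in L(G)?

S ⇒ AC ⇒ bbC ⇒ bbbb

yes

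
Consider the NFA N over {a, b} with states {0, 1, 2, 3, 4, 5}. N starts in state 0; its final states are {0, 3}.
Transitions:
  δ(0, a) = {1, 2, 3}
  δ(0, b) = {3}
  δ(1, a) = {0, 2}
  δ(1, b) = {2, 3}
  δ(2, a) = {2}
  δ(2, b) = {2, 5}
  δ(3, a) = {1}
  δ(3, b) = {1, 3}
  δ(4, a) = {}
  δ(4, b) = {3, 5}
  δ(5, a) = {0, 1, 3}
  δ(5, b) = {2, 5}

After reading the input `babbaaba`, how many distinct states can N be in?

Start: {0}
read b: {3}
read a: {1}
read b: {2, 3}
read b: {1, 2, 3, 5}
read a: {0, 1, 2, 3}
read a: {0, 1, 2, 3}
read b: {1, 2, 3, 5}
read a: {0, 1, 2, 3}
Final reachable set {0, 1, 2, 3} has 4 states.

4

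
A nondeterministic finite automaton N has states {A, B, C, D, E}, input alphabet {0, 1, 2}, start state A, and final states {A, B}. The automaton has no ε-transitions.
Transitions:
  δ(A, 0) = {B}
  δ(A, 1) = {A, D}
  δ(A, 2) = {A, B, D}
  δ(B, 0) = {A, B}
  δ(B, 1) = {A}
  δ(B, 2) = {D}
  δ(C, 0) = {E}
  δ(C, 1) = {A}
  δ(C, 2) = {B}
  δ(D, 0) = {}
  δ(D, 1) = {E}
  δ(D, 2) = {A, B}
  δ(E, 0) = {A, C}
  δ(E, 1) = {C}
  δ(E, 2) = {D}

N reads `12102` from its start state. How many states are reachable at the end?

3

Start: {A}
read 1: {A, D}
read 2: {A, B, D}
read 1: {A, D, E}
read 0: {A, B, C}
read 2: {A, B, D}
Final reachable set {A, B, D} has 3 states.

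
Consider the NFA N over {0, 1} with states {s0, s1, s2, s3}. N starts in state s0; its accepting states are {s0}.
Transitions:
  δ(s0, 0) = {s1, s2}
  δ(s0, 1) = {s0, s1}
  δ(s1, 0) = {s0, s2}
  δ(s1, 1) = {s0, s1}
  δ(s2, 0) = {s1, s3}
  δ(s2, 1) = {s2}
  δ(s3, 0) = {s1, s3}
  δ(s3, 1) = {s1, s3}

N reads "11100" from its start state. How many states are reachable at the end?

4

Start: {s0}
read 1: {s0, s1}
read 1: {s0, s1}
read 1: {s0, s1}
read 0: {s0, s1, s2}
read 0: {s0, s1, s2, s3}
Final reachable set {s0, s1, s2, s3} has 4 states.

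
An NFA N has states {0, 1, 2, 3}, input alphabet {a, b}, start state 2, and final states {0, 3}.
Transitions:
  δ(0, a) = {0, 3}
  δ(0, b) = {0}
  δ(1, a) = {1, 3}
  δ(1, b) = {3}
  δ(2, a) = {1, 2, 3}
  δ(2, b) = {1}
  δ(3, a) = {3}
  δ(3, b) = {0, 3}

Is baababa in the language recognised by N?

accepted

Start: {2}
read b: {1}
read a: {1, 3}
read a: {1, 3}
read b: {0, 3}
read a: {0, 3}
read b: {0, 3}
read a: {0, 3}
Reachable ∩ accepting = {0, 3} — nonempty.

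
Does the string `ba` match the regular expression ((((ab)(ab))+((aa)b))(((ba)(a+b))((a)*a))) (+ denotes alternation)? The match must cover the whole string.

No split of ba into u·v has (((ab)(ab))+((aa)b)) matching u and (((ba)(a+b))((a)*a)) matching v.

no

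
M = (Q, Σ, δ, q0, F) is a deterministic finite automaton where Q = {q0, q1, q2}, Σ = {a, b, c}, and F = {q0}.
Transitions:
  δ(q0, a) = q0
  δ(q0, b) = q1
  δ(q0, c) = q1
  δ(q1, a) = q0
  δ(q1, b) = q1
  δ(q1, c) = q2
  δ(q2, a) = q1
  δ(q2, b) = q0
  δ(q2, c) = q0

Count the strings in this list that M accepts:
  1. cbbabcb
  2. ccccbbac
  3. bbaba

cbbabcb: accepted
ccccbbac: rejected
bbaba: accepted

2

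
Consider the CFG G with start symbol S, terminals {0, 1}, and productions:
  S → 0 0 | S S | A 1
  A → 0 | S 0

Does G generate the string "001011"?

no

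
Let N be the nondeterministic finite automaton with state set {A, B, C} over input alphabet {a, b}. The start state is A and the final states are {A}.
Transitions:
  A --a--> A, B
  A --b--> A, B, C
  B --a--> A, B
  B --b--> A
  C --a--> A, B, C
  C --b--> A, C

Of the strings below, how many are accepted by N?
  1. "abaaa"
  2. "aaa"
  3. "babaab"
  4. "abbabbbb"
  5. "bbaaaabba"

"abaaa": accepted
"aaa": accepted
"babaab": accepted
"abbabbbb": accepted
"bbaaaabba": accepted

5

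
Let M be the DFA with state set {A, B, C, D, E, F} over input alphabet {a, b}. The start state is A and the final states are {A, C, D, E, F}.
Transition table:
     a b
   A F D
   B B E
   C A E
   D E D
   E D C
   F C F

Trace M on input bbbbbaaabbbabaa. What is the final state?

D

A --b--> D
D --b--> D
D --b--> D
D --b--> D
D --b--> D
D --a--> E
E --a--> D
D --a--> E
E --b--> C
C --b--> E
E --b--> C
C --a--> A
A --b--> D
D --a--> E
E --a--> D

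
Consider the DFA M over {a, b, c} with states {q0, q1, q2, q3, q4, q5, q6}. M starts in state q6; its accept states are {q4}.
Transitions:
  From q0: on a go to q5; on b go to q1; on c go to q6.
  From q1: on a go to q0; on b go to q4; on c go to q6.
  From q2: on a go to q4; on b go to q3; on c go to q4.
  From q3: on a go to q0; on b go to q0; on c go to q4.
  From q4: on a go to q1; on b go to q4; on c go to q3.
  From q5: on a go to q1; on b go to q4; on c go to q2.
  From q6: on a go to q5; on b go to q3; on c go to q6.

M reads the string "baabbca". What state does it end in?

q0

q6 --b--> q3
q3 --a--> q0
q0 --a--> q5
q5 --b--> q4
q4 --b--> q4
q4 --c--> q3
q3 --a--> q0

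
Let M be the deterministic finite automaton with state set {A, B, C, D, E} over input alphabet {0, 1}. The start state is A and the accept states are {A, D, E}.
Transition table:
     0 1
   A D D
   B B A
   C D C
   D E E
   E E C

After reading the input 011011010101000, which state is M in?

A --0--> D
D --1--> E
E --1--> C
C --0--> D
D --1--> E
E --1--> C
C --0--> D
D --1--> E
E --0--> E
E --1--> C
C --0--> D
D --1--> E
E --0--> E
E --0--> E
E --0--> E

E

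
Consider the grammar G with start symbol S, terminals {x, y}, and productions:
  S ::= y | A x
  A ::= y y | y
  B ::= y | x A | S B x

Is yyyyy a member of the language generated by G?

no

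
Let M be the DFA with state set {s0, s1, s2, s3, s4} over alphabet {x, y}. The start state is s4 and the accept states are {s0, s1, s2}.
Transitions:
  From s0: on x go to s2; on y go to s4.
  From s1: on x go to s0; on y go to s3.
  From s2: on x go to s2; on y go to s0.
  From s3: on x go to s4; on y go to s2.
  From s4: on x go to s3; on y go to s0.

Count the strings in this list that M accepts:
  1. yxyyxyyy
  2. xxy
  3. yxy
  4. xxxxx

yxyyxyyy: rejected
xxy: accepted
yxy: accepted
xxxxx: rejected

2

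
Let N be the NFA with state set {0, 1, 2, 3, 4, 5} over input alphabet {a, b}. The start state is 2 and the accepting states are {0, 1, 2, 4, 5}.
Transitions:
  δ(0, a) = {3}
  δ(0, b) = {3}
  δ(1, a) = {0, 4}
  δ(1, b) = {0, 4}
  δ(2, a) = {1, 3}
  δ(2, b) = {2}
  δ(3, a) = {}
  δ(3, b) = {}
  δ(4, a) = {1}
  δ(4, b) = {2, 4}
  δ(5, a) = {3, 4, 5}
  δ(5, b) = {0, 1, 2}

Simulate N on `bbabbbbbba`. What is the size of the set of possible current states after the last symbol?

2

Start: {2}
read b: {2}
read b: {2}
read a: {1, 3}
read b: {0, 4}
read b: {2, 3, 4}
read b: {2, 4}
read b: {2, 4}
read b: {2, 4}
read b: {2, 4}
read a: {1, 3}
Final reachable set {1, 3} has 2 states.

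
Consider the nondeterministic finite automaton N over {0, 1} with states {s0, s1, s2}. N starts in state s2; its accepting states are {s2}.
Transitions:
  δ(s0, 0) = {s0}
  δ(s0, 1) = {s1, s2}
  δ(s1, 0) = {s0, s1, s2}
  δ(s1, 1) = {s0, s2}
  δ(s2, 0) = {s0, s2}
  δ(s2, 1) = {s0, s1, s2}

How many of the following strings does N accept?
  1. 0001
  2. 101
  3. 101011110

3

0001: accepted
101: accepted
101011110: accepted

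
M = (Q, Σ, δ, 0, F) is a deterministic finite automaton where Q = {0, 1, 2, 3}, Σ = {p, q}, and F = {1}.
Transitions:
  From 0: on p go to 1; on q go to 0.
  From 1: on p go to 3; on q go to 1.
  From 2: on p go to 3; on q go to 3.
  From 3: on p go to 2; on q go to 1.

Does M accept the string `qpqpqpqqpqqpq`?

0 --q--> 0
0 --p--> 1
1 --q--> 1
1 --p--> 3
3 --q--> 1
1 --p--> 3
3 --q--> 1
1 --q--> 1
1 --p--> 3
3 --q--> 1
1 --q--> 1
1 --p--> 3
3 --q--> 1
End in state 1, which is an accepting state.

accepted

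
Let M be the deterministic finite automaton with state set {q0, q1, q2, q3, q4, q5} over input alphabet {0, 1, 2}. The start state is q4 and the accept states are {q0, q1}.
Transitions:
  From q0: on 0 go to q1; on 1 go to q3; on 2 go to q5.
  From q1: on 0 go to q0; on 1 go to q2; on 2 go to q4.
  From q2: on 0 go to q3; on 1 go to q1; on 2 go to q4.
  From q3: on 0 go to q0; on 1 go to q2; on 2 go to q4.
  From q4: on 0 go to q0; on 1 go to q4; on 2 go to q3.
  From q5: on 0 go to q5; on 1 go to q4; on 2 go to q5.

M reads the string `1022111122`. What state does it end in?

q4 --1--> q4
q4 --0--> q0
q0 --2--> q5
q5 --2--> q5
q5 --1--> q4
q4 --1--> q4
q4 --1--> q4
q4 --1--> q4
q4 --2--> q3
q3 --2--> q4

q4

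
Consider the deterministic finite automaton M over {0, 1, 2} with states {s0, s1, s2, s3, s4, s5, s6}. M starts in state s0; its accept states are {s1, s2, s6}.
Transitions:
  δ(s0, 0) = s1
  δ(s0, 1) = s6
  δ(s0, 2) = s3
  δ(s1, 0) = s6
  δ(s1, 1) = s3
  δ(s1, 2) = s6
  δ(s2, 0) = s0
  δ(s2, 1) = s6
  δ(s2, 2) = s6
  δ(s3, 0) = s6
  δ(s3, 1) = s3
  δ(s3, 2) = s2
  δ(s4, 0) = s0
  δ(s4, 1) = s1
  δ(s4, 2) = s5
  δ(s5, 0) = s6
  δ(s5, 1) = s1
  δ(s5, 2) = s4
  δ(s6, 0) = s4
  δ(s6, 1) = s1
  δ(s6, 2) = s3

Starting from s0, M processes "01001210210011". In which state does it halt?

s0 --0--> s1
s1 --1--> s3
s3 --0--> s6
s6 --0--> s4
s4 --1--> s1
s1 --2--> s6
s6 --1--> s1
s1 --0--> s6
s6 --2--> s3
s3 --1--> s3
s3 --0--> s6
s6 --0--> s4
s4 --1--> s1
s1 --1--> s3

s3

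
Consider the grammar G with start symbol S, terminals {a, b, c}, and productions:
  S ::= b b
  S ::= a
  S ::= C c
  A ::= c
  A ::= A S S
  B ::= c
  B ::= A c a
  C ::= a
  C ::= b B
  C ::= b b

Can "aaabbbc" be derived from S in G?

no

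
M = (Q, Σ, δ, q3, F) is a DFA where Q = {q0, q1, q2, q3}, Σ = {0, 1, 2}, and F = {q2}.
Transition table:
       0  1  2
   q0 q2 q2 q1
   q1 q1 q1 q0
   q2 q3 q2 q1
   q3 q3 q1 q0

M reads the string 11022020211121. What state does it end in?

q2

q3 --1--> q1
q1 --1--> q1
q1 --0--> q1
q1 --2--> q0
q0 --2--> q1
q1 --0--> q1
q1 --2--> q0
q0 --0--> q2
q2 --2--> q1
q1 --1--> q1
q1 --1--> q1
q1 --1--> q1
q1 --2--> q0
q0 --1--> q2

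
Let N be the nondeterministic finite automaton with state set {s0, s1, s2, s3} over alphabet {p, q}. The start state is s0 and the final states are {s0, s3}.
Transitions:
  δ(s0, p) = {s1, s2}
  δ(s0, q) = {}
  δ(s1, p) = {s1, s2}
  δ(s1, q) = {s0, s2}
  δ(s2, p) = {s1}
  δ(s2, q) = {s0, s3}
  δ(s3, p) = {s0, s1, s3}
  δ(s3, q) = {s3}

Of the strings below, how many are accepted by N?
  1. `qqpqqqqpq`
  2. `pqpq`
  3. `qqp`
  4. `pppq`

2

`qqpqqqqpq`: rejected
`pqpq`: accepted
`qqp`: rejected
`pppq`: accepted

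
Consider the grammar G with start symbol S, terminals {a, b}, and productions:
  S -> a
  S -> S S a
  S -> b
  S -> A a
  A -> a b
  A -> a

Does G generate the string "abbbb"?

no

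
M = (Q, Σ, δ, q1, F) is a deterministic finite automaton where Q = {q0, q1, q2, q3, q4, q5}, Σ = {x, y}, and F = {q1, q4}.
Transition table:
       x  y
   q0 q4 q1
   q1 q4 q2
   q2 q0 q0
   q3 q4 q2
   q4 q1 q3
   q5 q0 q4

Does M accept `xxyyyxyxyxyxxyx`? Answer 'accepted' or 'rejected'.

q1 --x--> q4
q4 --x--> q1
q1 --y--> q2
q2 --y--> q0
q0 --y--> q1
q1 --x--> q4
q4 --y--> q3
q3 --x--> q4
q4 --y--> q3
q3 --x--> q4
q4 --y--> q3
q3 --x--> q4
q4 --x--> q1
q1 --y--> q2
q2 --x--> q0
End in state q0, which is not an accepting state.

rejected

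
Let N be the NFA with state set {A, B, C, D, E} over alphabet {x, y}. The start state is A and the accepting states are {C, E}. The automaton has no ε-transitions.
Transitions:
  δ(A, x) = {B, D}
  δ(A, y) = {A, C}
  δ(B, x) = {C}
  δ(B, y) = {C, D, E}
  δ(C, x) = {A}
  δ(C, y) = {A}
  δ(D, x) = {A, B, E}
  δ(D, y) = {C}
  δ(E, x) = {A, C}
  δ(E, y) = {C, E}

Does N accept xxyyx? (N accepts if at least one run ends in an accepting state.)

Start: {A}
read x: {B, D}
read x: {A, B, C, E}
read y: {A, C, D, E}
read y: {A, C, E}
read x: {A, B, C, D}
Reachable ∩ accepting = {C} — nonempty.

accepted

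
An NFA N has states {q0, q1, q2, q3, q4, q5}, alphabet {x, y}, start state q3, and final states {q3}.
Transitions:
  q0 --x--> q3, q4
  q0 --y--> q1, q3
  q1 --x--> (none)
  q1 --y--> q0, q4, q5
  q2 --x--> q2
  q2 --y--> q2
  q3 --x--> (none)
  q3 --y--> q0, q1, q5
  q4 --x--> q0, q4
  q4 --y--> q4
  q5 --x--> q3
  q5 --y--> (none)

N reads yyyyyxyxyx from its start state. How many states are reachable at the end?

Start: {q3}
read y: {q0, q1, q5}
read y: {q0, q1, q3, q4, q5}
read y: {q0, q1, q3, q4, q5}
read y: {q0, q1, q3, q4, q5}
read y: {q0, q1, q3, q4, q5}
read x: {q0, q3, q4}
read y: {q0, q1, q3, q4, q5}
read x: {q0, q3, q4}
read y: {q0, q1, q3, q4, q5}
read x: {q0, q3, q4}
Final reachable set {q0, q3, q4} has 3 states.

3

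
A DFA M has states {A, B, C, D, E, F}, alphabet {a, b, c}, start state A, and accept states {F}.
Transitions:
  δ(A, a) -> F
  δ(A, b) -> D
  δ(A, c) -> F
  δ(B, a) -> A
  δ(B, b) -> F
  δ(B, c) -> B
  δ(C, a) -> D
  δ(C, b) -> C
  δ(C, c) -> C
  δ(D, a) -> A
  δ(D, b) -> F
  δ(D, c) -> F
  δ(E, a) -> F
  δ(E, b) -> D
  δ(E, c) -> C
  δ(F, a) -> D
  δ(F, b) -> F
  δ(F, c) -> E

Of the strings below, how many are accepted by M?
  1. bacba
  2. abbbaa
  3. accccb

0

bacba: rejected
abbbaa: rejected
accccb: rejected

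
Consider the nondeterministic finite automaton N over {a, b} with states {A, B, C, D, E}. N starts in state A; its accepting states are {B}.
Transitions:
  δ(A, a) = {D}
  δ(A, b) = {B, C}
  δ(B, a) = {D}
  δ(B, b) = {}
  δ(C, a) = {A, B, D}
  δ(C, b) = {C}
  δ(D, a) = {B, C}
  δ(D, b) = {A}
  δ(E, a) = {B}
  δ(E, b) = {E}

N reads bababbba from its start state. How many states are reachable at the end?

3

Start: {A}
read b: {B, C}
read a: {A, B, D}
read b: {A, B, C}
read a: {A, B, D}
read b: {A, B, C}
read b: {B, C}
read b: {C}
read a: {A, B, D}
Final reachable set {A, B, D} has 3 states.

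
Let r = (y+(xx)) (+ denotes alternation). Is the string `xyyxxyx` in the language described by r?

Neither y nor (xx) matches xyyxxyx.

no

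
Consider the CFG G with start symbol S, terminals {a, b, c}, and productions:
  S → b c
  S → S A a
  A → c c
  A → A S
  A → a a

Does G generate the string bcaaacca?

yes

S ⇒ SAa ⇒ SAaAa ⇒ bcAaAa ⇒ bcaaaAa ⇒ bcaaacca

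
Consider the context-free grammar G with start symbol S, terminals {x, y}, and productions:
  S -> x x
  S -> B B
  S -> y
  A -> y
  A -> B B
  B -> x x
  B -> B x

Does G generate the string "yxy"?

no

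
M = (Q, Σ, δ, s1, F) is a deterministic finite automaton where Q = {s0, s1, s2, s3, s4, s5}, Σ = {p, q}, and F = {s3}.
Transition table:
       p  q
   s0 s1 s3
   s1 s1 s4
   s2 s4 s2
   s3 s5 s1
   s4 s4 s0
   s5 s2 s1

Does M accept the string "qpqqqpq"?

rejected

s1 --q--> s4
s4 --p--> s4
s4 --q--> s0
s0 --q--> s3
s3 --q--> s1
s1 --p--> s1
s1 --q--> s4
End in state s4, which is not an accepting state.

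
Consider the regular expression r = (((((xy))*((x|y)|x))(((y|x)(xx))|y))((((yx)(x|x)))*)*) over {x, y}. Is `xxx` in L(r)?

No split of xxx into u·v has ((((xy))*((x|y)|x))(((y|x)(xx))|y)) matching u and ((((yx)(x|x)))*)* matching v.

no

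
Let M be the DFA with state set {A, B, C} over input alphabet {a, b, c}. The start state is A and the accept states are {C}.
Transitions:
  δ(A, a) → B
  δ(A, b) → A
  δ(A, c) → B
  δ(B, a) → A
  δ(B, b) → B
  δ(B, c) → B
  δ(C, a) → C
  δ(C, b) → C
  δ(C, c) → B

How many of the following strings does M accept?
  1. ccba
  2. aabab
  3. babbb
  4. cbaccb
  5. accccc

ccba: rejected
aabab: rejected
babbb: rejected
cbaccb: rejected
accccc: rejected

0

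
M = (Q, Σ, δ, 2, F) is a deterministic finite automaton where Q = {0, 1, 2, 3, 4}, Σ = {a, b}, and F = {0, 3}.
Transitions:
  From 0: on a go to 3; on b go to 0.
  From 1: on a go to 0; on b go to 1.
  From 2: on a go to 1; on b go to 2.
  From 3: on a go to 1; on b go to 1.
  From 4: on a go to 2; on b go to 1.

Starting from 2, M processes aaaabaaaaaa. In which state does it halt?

2 --a--> 1
1 --a--> 0
0 --a--> 3
3 --a--> 1
1 --b--> 1
1 --a--> 0
0 --a--> 3
3 --a--> 1
1 --a--> 0
0 --a--> 3
3 --a--> 1

1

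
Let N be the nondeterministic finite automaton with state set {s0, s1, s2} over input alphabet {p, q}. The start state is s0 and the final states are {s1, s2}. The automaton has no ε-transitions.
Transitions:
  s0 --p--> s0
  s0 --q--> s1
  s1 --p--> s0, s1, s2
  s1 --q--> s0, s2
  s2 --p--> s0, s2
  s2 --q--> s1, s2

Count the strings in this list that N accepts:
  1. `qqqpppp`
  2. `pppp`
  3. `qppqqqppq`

2

`qqqpppp`: accepted
`pppp`: rejected
`qppqqqppq`: accepted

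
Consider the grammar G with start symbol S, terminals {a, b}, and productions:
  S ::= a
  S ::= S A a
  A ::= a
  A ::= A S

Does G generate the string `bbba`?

no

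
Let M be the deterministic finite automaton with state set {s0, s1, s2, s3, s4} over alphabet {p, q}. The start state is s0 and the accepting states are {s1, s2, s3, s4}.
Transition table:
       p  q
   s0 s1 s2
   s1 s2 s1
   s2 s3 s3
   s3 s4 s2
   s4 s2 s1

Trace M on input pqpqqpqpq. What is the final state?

s2

s0 --p--> s1
s1 --q--> s1
s1 --p--> s2
s2 --q--> s3
s3 --q--> s2
s2 --p--> s3
s3 --q--> s2
s2 --p--> s3
s3 --q--> s2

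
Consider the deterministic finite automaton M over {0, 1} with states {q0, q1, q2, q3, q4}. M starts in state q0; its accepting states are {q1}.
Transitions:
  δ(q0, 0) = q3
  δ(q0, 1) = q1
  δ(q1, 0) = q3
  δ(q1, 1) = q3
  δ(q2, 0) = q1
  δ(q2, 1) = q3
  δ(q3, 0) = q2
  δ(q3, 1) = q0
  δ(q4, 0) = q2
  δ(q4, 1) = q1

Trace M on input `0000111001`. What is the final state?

q0 --0--> q3
q3 --0--> q2
q2 --0--> q1
q1 --0--> q3
q3 --1--> q0
q0 --1--> q1
q1 --1--> q3
q3 --0--> q2
q2 --0--> q1
q1 --1--> q3

q3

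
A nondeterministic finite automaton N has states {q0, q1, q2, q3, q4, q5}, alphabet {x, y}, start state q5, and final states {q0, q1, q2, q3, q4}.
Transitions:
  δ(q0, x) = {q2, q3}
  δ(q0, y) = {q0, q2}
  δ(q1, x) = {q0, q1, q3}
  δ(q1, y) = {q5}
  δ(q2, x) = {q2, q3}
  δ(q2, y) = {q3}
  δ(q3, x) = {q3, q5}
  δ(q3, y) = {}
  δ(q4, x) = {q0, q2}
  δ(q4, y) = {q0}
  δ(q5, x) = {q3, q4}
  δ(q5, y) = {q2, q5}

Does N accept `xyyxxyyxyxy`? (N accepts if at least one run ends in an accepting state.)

Start: {q5}
read x: {q3, q4}
read y: {q0}
read y: {q0, q2}
read x: {q2, q3}
read x: {q2, q3, q5}
read y: {q2, q3, q5}
read y: {q2, q3, q5}
read x: {q2, q3, q4, q5}
read y: {q0, q2, q3, q5}
read x: {q2, q3, q4, q5}
read y: {q0, q2, q3, q5}
Reachable ∩ accepting = {q0, q2, q3} — nonempty.

accepted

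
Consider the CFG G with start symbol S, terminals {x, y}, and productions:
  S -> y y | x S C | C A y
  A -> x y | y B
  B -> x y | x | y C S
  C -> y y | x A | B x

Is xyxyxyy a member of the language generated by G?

S ⇒ CAy ⇒ xAAy ⇒ xyBAy ⇒ xyxyAy ⇒ xyxyxyy

yes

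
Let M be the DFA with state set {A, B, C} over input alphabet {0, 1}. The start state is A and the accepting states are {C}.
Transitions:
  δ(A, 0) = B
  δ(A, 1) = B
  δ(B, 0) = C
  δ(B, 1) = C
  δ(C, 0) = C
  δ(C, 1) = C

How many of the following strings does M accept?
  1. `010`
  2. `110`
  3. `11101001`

3

`010`: accepted
`110`: accepted
`11101001`: accepted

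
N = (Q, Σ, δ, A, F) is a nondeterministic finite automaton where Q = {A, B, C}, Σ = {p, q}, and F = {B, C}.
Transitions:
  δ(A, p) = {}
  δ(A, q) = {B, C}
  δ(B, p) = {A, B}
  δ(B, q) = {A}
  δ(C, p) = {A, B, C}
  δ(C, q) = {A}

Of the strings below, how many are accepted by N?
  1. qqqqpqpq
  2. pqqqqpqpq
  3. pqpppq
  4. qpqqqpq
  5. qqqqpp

qqqqpqpq: rejected
pqqqqpqpq: rejected
pqpppq: rejected
qpqqqpq: accepted
qqqqpp: rejected

1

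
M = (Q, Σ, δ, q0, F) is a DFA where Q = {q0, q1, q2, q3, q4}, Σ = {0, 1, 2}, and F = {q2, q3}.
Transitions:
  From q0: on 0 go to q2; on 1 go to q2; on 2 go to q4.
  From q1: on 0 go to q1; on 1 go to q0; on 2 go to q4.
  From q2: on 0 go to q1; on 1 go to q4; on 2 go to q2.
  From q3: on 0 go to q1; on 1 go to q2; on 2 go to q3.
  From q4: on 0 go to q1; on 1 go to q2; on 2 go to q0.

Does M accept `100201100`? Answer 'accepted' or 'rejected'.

q0 --1--> q2
q2 --0--> q1
q1 --0--> q1
q1 --2--> q4
q4 --0--> q1
q1 --1--> q0
q0 --1--> q2
q2 --0--> q1
q1 --0--> q1
End in state q1, which is not an accepting state.

rejected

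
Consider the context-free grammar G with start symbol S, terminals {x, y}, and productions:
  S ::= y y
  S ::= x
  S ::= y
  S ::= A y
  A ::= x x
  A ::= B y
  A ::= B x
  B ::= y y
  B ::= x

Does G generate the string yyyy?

S ⇒ Ay ⇒ Byy ⇒ yyyy

yes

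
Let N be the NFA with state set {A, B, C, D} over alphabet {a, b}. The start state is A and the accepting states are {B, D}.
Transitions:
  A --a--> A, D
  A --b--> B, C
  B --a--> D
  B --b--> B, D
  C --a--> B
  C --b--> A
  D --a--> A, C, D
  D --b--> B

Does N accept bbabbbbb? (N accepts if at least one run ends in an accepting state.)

accepted

Start: {A}
read b: {B, C}
read b: {A, B, D}
read a: {A, C, D}
read b: {A, B, C}
read b: {A, B, C, D}
read b: {A, B, C, D}
read b: {A, B, C, D}
read b: {A, B, C, D}
Reachable ∩ accepting = {B, D} — nonempty.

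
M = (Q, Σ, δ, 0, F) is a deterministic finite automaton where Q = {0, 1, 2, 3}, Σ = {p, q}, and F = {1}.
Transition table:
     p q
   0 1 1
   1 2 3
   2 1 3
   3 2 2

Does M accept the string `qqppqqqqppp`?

0 --q--> 1
1 --q--> 3
3 --p--> 2
2 --p--> 1
1 --q--> 3
3 --q--> 2
2 --q--> 3
3 --q--> 2
2 --p--> 1
1 --p--> 2
2 --p--> 1
End in state 1, which is an accepting state.

accepted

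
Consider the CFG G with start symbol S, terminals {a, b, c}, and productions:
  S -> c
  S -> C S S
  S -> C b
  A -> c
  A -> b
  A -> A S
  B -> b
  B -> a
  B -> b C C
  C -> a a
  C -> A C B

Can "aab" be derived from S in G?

yes

S ⇒ Cb ⇒ aab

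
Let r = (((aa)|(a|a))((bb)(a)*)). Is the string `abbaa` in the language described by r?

yes

Split as a·bbaa: ((aa)|(a|a)) matches a and ((bb)(a)*) matches bbaa.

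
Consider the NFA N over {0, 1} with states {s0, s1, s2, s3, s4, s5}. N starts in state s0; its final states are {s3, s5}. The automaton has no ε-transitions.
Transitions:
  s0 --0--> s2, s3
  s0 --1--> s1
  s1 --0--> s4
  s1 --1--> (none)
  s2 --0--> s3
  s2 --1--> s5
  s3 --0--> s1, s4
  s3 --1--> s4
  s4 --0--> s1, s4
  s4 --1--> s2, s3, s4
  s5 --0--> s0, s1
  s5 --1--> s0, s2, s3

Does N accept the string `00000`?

Start: {s0}
read 0: {s2, s3}
read 0: {s1, s3, s4}
read 0: {s1, s4}
read 0: {s1, s4}
read 0: {s1, s4}
Reachable ∩ accepting = {} — empty.

rejected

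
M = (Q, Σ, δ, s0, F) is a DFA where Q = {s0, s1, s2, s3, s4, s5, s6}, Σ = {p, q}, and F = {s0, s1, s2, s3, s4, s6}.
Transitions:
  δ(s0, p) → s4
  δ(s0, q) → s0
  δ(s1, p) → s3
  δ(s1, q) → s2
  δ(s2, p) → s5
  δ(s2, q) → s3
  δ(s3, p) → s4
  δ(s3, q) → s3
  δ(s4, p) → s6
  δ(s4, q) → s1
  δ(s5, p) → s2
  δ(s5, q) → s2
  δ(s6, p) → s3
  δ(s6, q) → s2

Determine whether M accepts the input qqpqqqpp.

accepted

s0 --q--> s0
s0 --q--> s0
s0 --p--> s4
s4 --q--> s1
s1 --q--> s2
s2 --q--> s3
s3 --p--> s4
s4 --p--> s6
End in state s6, which is an accepting state.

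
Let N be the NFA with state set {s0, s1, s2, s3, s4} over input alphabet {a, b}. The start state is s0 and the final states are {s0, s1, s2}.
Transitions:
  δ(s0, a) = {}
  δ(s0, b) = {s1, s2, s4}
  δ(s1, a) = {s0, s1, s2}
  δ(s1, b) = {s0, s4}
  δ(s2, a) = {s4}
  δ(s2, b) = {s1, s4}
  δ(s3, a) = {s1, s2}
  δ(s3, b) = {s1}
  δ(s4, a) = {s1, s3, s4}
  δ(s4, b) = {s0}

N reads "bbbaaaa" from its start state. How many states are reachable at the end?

Start: {s0}
read b: {s1, s2, s4}
read b: {s0, s1, s4}
read b: {s0, s1, s2, s4}
read a: {s0, s1, s2, s3, s4}
read a: {s0, s1, s2, s3, s4}
read a: {s0, s1, s2, s3, s4}
read a: {s0, s1, s2, s3, s4}
Final reachable set {s0, s1, s2, s3, s4} has 5 states.

5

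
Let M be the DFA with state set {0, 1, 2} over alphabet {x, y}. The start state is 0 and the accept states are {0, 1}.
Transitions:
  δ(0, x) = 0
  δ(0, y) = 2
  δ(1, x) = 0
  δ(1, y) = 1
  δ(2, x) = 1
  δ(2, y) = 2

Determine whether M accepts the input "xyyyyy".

rejected

0 --x--> 0
0 --y--> 2
2 --y--> 2
2 --y--> 2
2 --y--> 2
2 --y--> 2
End in state 2, which is not an accepting state.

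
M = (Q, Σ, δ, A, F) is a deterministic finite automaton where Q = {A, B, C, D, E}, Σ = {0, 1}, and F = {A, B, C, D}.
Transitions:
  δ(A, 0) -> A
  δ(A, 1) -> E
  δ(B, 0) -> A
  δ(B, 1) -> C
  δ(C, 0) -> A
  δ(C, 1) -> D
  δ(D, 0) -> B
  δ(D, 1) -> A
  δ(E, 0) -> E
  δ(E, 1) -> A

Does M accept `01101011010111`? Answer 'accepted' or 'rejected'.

A --0--> A
A --1--> E
E --1--> A
A --0--> A
A --1--> E
E --0--> E
E --1--> A
A --1--> E
E --0--> E
E --1--> A
A --0--> A
A --1--> E
E --1--> A
A --1--> E
End in state E, which is not an accepting state.

rejected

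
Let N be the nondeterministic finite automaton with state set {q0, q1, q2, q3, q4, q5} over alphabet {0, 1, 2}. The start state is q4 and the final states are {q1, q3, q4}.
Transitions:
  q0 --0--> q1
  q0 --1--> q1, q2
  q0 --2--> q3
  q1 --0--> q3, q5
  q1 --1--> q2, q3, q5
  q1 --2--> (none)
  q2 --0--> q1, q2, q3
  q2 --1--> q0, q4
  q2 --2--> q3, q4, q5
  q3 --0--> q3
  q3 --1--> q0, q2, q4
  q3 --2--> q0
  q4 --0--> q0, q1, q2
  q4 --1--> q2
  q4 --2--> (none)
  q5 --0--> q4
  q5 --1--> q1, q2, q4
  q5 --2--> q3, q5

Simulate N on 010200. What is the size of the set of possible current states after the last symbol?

5

Start: {q4}
read 0: {q0, q1, q2}
read 1: {q0, q1, q2, q3, q4, q5}
read 0: {q0, q1, q2, q3, q4, q5}
read 2: {q0, q3, q4, q5}
read 0: {q0, q1, q2, q3, q4}
read 0: {q0, q1, q2, q3, q5}
Final reachable set {q0, q1, q2, q3, q5} has 5 states.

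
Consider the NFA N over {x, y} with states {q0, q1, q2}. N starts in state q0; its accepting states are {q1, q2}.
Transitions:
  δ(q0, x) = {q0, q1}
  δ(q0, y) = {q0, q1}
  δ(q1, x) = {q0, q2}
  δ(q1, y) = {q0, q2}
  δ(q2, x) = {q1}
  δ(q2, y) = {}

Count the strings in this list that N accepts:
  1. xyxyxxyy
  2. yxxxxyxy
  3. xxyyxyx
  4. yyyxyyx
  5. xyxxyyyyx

xyxyxxyy: accepted
yxxxxyxy: accepted
xxyyxyx: accepted
yyyxyyx: accepted
xyxxyyyyx: accepted

5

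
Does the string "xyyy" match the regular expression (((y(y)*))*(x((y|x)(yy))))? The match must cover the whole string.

yes

Split as ε·xyyy: ((y(y)*))* matches ε and (x((y|x)(yy))) matches xyyy.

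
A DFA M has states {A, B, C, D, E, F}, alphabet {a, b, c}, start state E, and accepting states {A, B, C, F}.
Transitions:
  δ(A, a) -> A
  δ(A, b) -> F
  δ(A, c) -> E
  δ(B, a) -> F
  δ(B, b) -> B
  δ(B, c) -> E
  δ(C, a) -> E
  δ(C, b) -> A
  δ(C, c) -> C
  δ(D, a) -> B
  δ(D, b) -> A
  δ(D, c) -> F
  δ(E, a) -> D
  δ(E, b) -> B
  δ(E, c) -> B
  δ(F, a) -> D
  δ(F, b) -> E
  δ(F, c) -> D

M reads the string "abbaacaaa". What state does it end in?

E --a--> D
D --b--> A
A --b--> F
F --a--> D
D --a--> B
B --c--> E
E --a--> D
D --a--> B
B --a--> F

F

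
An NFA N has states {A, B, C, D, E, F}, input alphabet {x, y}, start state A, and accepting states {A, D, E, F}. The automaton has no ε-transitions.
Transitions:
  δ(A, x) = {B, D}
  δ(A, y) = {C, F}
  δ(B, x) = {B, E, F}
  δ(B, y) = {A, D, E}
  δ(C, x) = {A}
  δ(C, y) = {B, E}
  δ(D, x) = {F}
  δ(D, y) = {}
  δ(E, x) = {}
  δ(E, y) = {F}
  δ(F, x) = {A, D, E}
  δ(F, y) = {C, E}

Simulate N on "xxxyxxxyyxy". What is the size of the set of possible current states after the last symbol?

Start: {A}
read x: {B, D}
read x: {B, E, F}
read x: {A, B, D, E, F}
read y: {A, C, D, E, F}
read x: {A, B, D, E, F}
read x: {A, B, D, E, F}
read x: {A, B, D, E, F}
read y: {A, C, D, E, F}
read y: {B, C, E, F}
read x: {A, B, D, E, F}
read y: {A, C, D, E, F}
Final reachable set {A, C, D, E, F} has 5 states.

5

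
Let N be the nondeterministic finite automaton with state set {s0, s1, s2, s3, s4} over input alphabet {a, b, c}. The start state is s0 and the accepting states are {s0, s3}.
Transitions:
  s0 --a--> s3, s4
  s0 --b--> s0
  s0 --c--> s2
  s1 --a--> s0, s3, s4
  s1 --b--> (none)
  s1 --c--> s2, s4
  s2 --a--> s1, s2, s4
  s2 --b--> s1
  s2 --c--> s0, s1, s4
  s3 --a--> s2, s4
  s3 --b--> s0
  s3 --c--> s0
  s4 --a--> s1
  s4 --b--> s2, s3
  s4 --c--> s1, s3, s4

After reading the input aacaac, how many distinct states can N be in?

5

Start: {s0}
read a: {s3, s4}
read a: {s1, s2, s4}
read c: {s0, s1, s2, s3, s4}
read a: {s0, s1, s2, s3, s4}
read a: {s0, s1, s2, s3, s4}
read c: {s0, s1, s2, s3, s4}
Final reachable set {s0, s1, s2, s3, s4} has 5 states.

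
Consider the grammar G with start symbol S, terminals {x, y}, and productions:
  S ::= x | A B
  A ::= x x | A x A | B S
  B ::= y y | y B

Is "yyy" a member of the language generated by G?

no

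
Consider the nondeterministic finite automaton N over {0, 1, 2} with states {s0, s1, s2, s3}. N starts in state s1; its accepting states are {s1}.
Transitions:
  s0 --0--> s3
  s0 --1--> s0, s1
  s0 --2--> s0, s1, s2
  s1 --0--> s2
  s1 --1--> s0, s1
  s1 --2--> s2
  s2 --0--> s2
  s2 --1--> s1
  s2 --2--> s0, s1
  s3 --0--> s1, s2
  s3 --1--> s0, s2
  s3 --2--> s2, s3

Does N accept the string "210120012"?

rejected

Start: {s1}
read 2: {s2}
read 1: {s1}
read 0: {s2}
read 1: {s1}
read 2: {s2}
read 0: {s2}
read 0: {s2}
read 1: {s1}
read 2: {s2}
Reachable ∩ accepting = {} — empty.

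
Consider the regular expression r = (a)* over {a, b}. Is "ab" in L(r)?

ab cannot be split into zero or more pieces each matching a.

no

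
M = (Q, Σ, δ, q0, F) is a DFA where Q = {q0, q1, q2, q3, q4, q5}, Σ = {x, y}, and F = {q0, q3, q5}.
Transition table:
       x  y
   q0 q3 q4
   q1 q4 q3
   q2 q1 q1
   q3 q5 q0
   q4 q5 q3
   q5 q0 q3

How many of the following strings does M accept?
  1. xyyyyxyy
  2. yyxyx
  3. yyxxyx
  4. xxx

3

xyyyyxyy: rejected
yyxyx: accepted
yyxxyx: accepted
xxx: accepted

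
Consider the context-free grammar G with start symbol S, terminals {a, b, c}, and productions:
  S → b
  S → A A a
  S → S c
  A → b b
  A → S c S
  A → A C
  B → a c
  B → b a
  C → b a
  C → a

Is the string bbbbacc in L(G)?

S ⇒ Sc ⇒ Scc ⇒ AAacc ⇒ bbAacc ⇒ bbbbacc

yes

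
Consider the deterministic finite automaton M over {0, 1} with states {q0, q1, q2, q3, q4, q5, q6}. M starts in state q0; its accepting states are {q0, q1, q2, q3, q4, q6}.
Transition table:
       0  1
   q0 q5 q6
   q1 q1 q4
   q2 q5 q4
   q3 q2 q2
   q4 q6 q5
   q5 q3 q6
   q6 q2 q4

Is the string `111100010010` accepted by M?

q0 --1--> q6
q6 --1--> q4
q4 --1--> q5
q5 --1--> q6
q6 --0--> q2
q2 --0--> q5
q5 --0--> q3
q3 --1--> q2
q2 --0--> q5
q5 --0--> q3
q3 --1--> q2
q2 --0--> q5
End in state q5, which is not an accepting state.

rejected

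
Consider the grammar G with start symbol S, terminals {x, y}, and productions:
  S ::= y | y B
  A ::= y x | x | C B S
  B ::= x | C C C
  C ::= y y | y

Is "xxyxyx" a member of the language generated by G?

no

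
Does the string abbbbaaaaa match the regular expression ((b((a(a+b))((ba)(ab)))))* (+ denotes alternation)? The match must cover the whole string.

no

abbbbaaaaa cannot be split into zero or more pieces each matching (b((a(a+b))((ba)(ab)))).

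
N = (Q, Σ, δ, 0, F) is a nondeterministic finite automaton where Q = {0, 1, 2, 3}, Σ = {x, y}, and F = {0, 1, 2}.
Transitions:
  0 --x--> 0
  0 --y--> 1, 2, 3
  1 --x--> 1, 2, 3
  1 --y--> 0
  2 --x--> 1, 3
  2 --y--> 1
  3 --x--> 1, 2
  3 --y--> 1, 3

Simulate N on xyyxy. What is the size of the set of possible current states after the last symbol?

4

Start: {0}
read x: {0}
read y: {1, 2, 3}
read y: {0, 1, 3}
read x: {0, 1, 2, 3}
read y: {0, 1, 2, 3}
Final reachable set {0, 1, 2, 3} has 4 states.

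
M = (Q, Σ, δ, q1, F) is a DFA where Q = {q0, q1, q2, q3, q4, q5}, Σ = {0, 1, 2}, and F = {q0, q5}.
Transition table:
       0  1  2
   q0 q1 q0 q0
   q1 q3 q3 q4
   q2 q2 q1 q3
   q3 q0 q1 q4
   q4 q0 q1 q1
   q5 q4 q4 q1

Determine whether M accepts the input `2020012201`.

rejected

q1 --2--> q4
q4 --0--> q0
q0 --2--> q0
q0 --0--> q1
q1 --0--> q3
q3 --1--> q1
q1 --2--> q4
q4 --2--> q1
q1 --0--> q3
q3 --1--> q1
End in state q1, which is not an accepting state.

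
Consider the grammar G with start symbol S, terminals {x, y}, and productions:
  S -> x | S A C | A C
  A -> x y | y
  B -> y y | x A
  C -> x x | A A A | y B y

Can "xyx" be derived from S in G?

no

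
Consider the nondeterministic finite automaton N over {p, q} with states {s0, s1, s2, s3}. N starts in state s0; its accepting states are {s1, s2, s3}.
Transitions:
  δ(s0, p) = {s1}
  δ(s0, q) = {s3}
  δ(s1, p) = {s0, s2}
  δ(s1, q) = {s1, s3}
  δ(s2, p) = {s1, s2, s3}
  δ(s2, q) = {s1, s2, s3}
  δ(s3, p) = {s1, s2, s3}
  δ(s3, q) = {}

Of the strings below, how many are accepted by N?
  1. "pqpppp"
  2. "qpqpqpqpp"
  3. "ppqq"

"pqpppp": accepted
"qpqpqpqpp": accepted
"ppqq": accepted

3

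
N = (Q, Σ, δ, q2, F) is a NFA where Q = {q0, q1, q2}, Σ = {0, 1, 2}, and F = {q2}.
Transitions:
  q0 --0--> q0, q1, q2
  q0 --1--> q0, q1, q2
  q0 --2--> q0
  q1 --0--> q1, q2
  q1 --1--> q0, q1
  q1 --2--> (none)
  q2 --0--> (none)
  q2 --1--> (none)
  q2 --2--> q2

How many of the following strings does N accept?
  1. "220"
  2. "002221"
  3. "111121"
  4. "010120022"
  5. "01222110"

0

"220": rejected
"002221": rejected
"111121": rejected
"010120022": rejected
"01222110": rejected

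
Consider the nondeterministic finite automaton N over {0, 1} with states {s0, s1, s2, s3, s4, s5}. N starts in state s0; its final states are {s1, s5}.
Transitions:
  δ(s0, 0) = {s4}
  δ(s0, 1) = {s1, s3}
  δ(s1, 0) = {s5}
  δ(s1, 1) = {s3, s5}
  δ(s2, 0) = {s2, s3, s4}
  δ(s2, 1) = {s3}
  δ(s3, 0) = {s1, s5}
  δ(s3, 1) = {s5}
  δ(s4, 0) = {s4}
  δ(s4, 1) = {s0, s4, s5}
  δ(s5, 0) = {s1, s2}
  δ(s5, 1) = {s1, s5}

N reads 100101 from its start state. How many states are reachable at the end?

3

Start: {s0}
read 1: {s1, s3}
read 0: {s1, s5}
read 0: {s1, s2, s5}
read 1: {s1, s3, s5}
read 0: {s1, s2, s5}
read 1: {s1, s3, s5}
Final reachable set {s1, s3, s5} has 3 states.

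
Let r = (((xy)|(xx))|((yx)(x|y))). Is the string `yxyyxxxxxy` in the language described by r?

Neither ((xy)|(xx)) nor ((yx)(x|y)) matches yxyyxxxxxy.

no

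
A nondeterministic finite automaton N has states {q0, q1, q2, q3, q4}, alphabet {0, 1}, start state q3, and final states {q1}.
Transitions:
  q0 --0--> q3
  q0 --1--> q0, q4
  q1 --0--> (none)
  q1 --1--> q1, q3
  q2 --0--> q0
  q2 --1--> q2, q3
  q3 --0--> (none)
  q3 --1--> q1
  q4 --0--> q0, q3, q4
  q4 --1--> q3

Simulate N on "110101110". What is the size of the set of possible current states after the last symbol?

0

Start: {q3}
read 1: {q1}
read 1: {q1, q3}
read 0: {}
The reachable set is empty and stays empty for the remaining 6 symbols.
Final reachable set {} has 0 states.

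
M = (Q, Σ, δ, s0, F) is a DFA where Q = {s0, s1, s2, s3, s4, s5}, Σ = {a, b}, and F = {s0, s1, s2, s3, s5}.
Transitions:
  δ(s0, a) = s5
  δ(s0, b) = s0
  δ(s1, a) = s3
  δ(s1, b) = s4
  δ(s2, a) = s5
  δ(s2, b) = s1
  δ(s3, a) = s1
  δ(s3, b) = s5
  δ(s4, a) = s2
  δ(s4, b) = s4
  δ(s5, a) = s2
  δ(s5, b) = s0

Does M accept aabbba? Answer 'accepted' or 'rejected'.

s0 --a--> s5
s5 --a--> s2
s2 --b--> s1
s1 --b--> s4
s4 --b--> s4
s4 --a--> s2
End in state s2, which is an accepting state.

accepted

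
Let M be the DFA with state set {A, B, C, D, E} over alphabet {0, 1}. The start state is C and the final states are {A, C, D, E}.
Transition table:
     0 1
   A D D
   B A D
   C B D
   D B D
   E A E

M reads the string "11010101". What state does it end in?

C --1--> D
D --1--> D
D --0--> B
B --1--> D
D --0--> B
B --1--> D
D --0--> B
B --1--> D

D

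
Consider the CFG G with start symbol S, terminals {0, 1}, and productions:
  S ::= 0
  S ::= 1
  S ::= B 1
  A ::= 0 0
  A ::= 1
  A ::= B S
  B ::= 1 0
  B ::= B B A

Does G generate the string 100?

no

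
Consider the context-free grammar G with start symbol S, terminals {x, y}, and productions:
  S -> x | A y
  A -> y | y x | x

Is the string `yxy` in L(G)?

S ⇒ Ay ⇒ yxy

yes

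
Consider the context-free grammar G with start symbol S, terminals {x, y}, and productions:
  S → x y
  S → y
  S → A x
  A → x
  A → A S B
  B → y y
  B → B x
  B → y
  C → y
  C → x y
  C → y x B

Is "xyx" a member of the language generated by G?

no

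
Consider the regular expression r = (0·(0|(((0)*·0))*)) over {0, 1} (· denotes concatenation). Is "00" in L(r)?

yes

Split as 0·0: 0 matches 0 and (0|(((0)*·0))*) matches 0.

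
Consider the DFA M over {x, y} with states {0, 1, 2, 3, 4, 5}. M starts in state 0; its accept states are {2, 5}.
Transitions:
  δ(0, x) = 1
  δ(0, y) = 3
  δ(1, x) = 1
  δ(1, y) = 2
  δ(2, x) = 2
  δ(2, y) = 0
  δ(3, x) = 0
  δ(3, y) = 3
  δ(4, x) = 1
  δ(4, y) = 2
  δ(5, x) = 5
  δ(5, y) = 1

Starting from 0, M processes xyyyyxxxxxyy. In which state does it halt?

0 --x--> 1
1 --y--> 2
2 --y--> 0
0 --y--> 3
3 --y--> 3
3 --x--> 0
0 --x--> 1
1 --x--> 1
1 --x--> 1
1 --x--> 1
1 --y--> 2
2 --y--> 0

0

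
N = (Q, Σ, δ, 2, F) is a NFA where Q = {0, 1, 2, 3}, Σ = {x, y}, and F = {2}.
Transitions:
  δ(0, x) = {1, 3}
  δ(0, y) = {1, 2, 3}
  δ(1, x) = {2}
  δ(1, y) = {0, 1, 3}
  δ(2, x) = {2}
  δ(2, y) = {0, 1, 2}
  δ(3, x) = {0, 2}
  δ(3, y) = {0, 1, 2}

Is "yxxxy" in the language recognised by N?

accepted

Start: {2}
read y: {0, 1, 2}
read x: {1, 2, 3}
read x: {0, 2}
read x: {1, 2, 3}
read y: {0, 1, 2, 3}
Reachable ∩ accepting = {2} — nonempty.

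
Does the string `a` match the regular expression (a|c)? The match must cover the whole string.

The left alternative a matches a.

yes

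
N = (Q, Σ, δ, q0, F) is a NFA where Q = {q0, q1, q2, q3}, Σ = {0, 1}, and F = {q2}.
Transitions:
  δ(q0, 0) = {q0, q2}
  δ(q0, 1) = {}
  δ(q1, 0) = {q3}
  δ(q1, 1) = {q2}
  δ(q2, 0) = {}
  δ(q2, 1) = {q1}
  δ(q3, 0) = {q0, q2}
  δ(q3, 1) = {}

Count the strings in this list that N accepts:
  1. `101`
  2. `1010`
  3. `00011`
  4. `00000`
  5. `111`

`101`: rejected
`1010`: rejected
`00011`: accepted
`00000`: accepted
`111`: rejected

2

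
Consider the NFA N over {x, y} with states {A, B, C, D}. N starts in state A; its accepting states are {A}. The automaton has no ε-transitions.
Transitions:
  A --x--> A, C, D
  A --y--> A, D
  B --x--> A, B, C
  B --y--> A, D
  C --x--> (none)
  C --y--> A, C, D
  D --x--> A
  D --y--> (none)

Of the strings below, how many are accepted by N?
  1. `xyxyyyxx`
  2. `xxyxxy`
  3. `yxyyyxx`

`xyxyyyxx`: accepted
`xxyxxy`: accepted
`yxyyyxx`: accepted

3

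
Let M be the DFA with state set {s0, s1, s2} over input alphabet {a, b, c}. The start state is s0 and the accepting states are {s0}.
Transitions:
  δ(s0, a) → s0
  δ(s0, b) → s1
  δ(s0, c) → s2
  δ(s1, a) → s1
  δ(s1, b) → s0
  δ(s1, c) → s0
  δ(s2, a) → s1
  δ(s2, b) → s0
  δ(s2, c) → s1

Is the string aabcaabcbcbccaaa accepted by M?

rejected

s0 --a--> s0
s0 --a--> s0
s0 --b--> s1
s1 --c--> s0
s0 --a--> s0
s0 --a--> s0
s0 --b--> s1
s1 --c--> s0
s0 --b--> s1
s1 --c--> s0
s0 --b--> s1
s1 --c--> s0
s0 --c--> s2
s2 --a--> s1
s1 --a--> s1
s1 --a--> s1
End in state s1, which is not an accepting state.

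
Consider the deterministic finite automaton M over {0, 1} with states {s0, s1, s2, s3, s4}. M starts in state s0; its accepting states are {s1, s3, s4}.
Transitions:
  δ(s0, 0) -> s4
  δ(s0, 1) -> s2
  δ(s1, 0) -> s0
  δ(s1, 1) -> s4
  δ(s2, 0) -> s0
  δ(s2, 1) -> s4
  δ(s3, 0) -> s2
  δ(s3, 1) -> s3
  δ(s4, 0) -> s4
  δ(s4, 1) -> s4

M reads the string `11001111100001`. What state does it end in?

s0 --1--> s2
s2 --1--> s4
s4 --0--> s4
s4 --0--> s4
s4 --1--> s4
s4 --1--> s4
s4 --1--> s4
s4 --1--> s4
s4 --1--> s4
s4 --0--> s4
s4 --0--> s4
s4 --0--> s4
s4 --0--> s4
s4 --1--> s4

s4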